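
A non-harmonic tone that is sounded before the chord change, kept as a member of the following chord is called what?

Approach: ahead of the chord change (typically by step), so it is dissonant against the current harmony. Departure: none — the same pitch is restated or held and is a chord tone of the new harmony.
Dissonant first, consonant once the harmony catches up: the note simply arrives early — an anticipation. (The reverse timing, consonant first and dissonant after the change, would be a suspension or retardation.)

Anticipation.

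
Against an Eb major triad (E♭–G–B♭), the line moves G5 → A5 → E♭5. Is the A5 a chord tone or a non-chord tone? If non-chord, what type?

The harmony at that moment is E♭ major triad (E♭, G, B♭); A5 is not a chord tone.
It is approached by step up from G5 and left by leap down to E♭5.
Step in, leap out — an escape tone.

Non-chord tone — an escape tone.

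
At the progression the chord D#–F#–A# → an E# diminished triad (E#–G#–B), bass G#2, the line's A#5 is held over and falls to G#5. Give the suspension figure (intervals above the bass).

9–8 suspension.

At the second chord the bass is G#2. The suspended A#5 lies a ninth above the bass; after resolving down by step to G#5, the interval above the bass becomes an octave.
Suspension figures are named by those two intervals: 9–8.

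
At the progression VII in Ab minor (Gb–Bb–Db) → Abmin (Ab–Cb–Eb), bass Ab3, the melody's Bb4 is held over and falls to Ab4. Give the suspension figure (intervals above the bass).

At the second chord the bass is Ab3. The suspended Bb4 lies a ninth above the bass; after resolving down by step to Ab4, the interval above the bass becomes an octave.
Suspension figures are named by those two intervals: 9–8.

9–8 suspension.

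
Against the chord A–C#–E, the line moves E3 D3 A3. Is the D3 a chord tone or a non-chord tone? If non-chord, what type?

Non-chord tone — an escape tone.

The harmony at that moment is A major triad (A, C#, E); D3 is not a chord tone.
It is approached by step down from E3 and left by leap up to A3.
Step in, leap out — an escape tone.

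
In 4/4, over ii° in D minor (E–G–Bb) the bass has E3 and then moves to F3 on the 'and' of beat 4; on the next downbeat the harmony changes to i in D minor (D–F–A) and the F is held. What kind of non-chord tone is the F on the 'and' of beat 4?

Anticipation.

The harmony at that moment is E diminished triad (E, G, Bb); F3 is not a chord tone.
It is approached by step up from E3 and then sustained as the same pitch into the next harmony.
Arriving early and becoming a chord tone when the harmony changes — an anticipation.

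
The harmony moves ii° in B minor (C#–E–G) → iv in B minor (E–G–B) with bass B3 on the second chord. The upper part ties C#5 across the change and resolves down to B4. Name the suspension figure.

9–8 suspension.

At the second chord the bass is B3. The suspended C#5 lies a ninth above the bass; after resolving down by step to B4, the interval above the bass becomes an octave.
Suspension figures are named by those two intervals: 9–8.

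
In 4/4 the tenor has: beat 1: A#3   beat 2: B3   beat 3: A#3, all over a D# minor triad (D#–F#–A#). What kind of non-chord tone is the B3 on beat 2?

Upper neighbor tone.

The harmony at that moment is D# minor triad (D#, F#, A#); B3 is not a chord tone.
It is approached by step up from A#3 and left by step down to A#3.
Step away and step back to the same note — a neighbor tone (upper neighbor).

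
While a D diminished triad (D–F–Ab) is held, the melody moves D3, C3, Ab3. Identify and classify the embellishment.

C3 is an escape tone.

The harmony at that moment is D diminished triad (D, F, Ab); C3 is not a chord tone.
It is approached by step down from D3 and left by leap up to Ab3.
Step in, leap out — an escape tone.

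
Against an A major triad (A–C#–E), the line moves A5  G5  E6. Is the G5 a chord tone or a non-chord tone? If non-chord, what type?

Non-chord tone — an escape tone.

The harmony at that moment is A major triad (A, C#, E); G5 is not a chord tone.
It is approached by step down from A5 and left by leap up to E6.
Step in, leap out — an escape tone.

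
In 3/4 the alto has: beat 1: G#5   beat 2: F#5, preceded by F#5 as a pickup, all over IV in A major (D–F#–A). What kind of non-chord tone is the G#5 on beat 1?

Upper neighbor tone.

The harmony at that moment is D major triad (D, F#, A); G#5 is not a chord tone.
It is approached by step up from F#5 and left by step down to F#5.
Step away and step back to the same note — a neighbor tone (upper neighbor).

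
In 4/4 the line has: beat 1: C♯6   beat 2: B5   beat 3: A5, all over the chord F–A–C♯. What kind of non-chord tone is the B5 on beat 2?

The harmony at that moment is F augmented triad (F, A, C♯); B5 is not a chord tone.
It is approached by step down from C♯6 and left by step down to A5.
Step in, step out in the same direction — a passing tone.

Passing tone.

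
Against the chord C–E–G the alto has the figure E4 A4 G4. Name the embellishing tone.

The harmony at that moment is C major triad (C, E, G); A4 is not a chord tone.
It is approached by leap up from E4 and left by step down to G4.
Leap in, step out — an appoggiatura.

A4 is an appoggiatura.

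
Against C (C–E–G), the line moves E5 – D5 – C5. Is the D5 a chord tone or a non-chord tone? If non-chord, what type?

Non-chord tone — a passing tone.

The harmony at that moment is C major triad (C, E, G); D5 is not a chord tone.
It is approached by step down from E5 and left by step down to C5.
Step in, step out in the same direction — a passing tone.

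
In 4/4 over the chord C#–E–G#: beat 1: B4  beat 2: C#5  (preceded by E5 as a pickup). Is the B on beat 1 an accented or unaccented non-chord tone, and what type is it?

Accented appoggiatura.

The harmony at that moment is C# minor triad (C#, E, G#); B4 is not a chord tone.
It is approached by leap down from E5 and left by step up to C#5.
Leap in, step out — an appoggiatura.
It falls on the downbeat, so it is accented.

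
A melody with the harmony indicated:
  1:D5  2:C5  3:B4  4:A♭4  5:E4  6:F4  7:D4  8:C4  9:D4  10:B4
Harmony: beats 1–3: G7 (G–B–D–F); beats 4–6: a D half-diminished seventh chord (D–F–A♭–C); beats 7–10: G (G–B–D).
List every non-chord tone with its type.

C5 (beat 2) — passing tone; E4 (beat 5) — appoggiatura; C4 (beat 8) — neighbor tone.

The harmony at that moment is G dominant seventh chord (G, B, D, F); C5 is not a chord tone.
It is approached by step down from D5 and left by step down to B4.
Step in, step out in the same direction — a passing tone.
The harmony at that moment is D half-diminished seventh chord (D, F, A♭, C); E4 is not a chord tone.
It is approached by leap down from A♭4 and left by step up to F4.
Leap in, step out — an appoggiatura.
The harmony at that moment is G major triad (G, B, D); C4 is not a chord tone.
It is approached by step down from D4 and left by step up to D4.
Step away and step back to the same note — a neighbor tone (lower neighbor).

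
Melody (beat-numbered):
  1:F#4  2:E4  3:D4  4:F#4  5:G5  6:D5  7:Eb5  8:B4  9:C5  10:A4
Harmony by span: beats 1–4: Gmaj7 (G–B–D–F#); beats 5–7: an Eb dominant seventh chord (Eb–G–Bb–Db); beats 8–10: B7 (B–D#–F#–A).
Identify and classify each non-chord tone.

E4 (beat 2) — passing tone; D5 (beat 6) — appoggiatura; C5 (beat 9) — escape tone.

The harmony at that moment is G major seventh chord (G, B, D, F#); E4 is not a chord tone.
It is approached by step down from F#4 and left by step down to D4.
Step in, step out in the same direction — a passing tone.
The harmony at that moment is Eb dominant seventh chord (Eb, G, Bb, Db); D5 is not a chord tone.
It is approached by leap down from G5 and left by step up to Eb5.
Leap in, step out — an appoggiatura.
The harmony at that moment is B dominant seventh chord (B, D#, F#, A); C5 is not a chord tone.
It is approached by step up from B4 and left by leap down to A4.
Step in, leap out — an escape tone.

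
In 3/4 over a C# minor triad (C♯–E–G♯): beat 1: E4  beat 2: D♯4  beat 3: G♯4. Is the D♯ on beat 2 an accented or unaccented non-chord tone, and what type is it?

Unaccented escape tone.

The harmony at that moment is C♯ minor triad (C♯, E, G♯); D♯4 is not a chord tone.
It is approached by step down from E4 and left by leap up to G♯4.
Step in, leap out — an escape tone.
It falls on a weak beat, so it is unaccented.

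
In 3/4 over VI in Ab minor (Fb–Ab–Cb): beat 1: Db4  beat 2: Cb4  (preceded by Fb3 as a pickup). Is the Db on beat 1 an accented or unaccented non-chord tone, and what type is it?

The harmony at that moment is Fb major triad (Fb, Ab, Cb); Db4 is not a chord tone.
It is approached by leap up from Fb3 and left by step down to Cb4.
Leap in, step out — an appoggiatura.
It falls on the downbeat, so it is accented.

Accented appoggiatura.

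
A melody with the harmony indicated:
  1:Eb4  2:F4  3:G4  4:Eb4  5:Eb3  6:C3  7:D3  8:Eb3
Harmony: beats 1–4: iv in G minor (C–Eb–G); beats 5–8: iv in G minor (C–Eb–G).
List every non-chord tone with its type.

F4 (beat 2) — passing tone; D3 (beat 7) — passing tone.

The harmony at that moment is C minor triad (C, Eb, G); F4 is not a chord tone.
It is approached by step up from Eb4 and left by step up to G4.
Step in, step out in the same direction — a passing tone.
The harmony at that moment is C minor triad (C, Eb, G); D3 is not a chord tone.
It is approached by step up from C3 and left by step up to Eb3.
Step in, step out in the same direction — a passing tone.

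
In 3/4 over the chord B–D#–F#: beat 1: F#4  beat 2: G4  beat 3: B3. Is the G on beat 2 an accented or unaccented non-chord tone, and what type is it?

The harmony at that moment is B major triad (B, D#, F#); G4 is not a chord tone.
It is approached by step up from F#4 and left by leap down to B3.
Step in, leap out — an escape tone.
It falls on a weak beat, so it is unaccented.

Unaccented escape tone.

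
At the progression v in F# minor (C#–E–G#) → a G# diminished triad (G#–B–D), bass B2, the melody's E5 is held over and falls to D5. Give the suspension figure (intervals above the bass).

4–3 suspension.

At the second chord the bass is B2. The suspended E5 lies a fourth above the bass; after resolving down by step to D5, the interval above the bass becomes a third.
Suspension figures are named by those two intervals: 4–3.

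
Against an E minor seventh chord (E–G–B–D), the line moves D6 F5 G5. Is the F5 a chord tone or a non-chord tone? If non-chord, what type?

Non-chord tone — an appoggiatura.

The harmony at that moment is E minor seventh chord (E, G, B, D); F5 is not a chord tone.
It is approached by leap down from D6 and left by step up to G5.
Leap in, step out — an appoggiatura.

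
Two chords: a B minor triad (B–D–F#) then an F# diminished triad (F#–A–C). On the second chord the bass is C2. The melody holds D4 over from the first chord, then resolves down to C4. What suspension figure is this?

At the second chord the bass is C2. The suspended D4 lies a ninth above the bass; after resolving down by step to C4, the interval above the bass becomes an octave.
Suspension figures are named by those two intervals: 9–8.

9–8 suspension.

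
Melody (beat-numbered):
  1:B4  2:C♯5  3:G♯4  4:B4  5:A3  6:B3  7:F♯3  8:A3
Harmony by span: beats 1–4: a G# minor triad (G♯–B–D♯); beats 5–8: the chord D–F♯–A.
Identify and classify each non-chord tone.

C♯5 (beat 2) — escape tone; B3 (beat 6) — escape tone.

The harmony at that moment is G♯ minor triad (G♯, B, D♯); C♯5 is not a chord tone.
It is approached by step up from B4 and left by leap down to G♯4.
Step in, leap out — an escape tone.
The harmony at that moment is D major triad (D, F♯, A); B3 is not a chord tone.
It is approached by step up from A3 and left by leap down to F♯3.
Step in, leap out — an escape tone.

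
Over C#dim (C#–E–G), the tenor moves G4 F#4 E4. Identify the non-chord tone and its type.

F#4 is a passing tone.

The harmony at that moment is C# diminished triad (C#, E, G); F#4 is not a chord tone.
It is approached by step down from G4 and left by step down to E4.
Step in, step out in the same direction — a passing tone.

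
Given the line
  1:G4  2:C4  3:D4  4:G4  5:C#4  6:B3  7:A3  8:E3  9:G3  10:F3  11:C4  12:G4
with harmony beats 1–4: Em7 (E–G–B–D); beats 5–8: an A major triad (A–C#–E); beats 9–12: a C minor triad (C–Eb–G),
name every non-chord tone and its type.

C4 (beat 2) — appoggiatura; B3 (beat 6) — passing tone; F3 (beat 10) — escape tone.

The harmony at that moment is E minor seventh chord (E, G, B, D); C4 is not a chord tone.
It is approached by leap down from G4 and left by step up to D4.
Leap in, step out — an appoggiatura.
The harmony at that moment is A major triad (A, C#, E); B3 is not a chord tone.
It is approached by step down from C#4 and left by step down to A3.
Step in, step out in the same direction — a passing tone.
The harmony at that moment is C minor triad (C, Eb, G); F3 is not a chord tone.
It is approached by step down from G3 and left by leap up to C4.
Step in, leap out — an escape tone.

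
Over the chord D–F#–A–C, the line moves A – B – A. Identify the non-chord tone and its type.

The harmony at that moment is D dominant seventh chord (D, F#, A, C); B is not a chord tone.
It is approached by step up from A and left by step down to A.
Step away and step back to the same note — a neighbor tone (upper neighbor).

B is a neighbor tone.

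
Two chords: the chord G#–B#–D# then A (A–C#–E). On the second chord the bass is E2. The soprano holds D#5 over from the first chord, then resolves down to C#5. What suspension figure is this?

At the second chord the bass is E2. The suspended D#5 lies a seventh above the bass; after resolving down by step to C#5, the interval above the bass becomes a sixth.
Suspension figures are named by those two intervals: 7–6.

7–6 suspension.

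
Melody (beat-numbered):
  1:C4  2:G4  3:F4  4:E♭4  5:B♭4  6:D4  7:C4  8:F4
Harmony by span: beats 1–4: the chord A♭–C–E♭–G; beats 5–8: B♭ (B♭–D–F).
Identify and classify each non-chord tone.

The harmony at that moment is A♭ major seventh chord (A♭, C, E♭, G); F4 is not a chord tone.
It is approached by step down from G4 and left by step down to E♭4.
Step in, step out in the same direction — a passing tone.
The harmony at that moment is B♭ major triad (B♭, D, F); C4 is not a chord tone.
It is approached by step down from D4 and left by leap up to F4.
Step in, leap out — an escape tone.

F4 (beat 3) — passing tone; C4 (beat 7) — escape tone.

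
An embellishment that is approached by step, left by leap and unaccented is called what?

Approach: by step. Departure: by leap. Metric position: weak.
Step in, leap out, from a weak position — an escape tone (échappée). (It is the mirror image of the appoggiatura, which leaps in and steps out on a strong beat.)

Escape tone.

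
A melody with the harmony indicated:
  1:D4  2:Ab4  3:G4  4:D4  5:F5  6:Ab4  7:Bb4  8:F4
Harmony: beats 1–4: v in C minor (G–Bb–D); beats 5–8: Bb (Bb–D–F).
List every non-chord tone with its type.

Ab4 (beat 2) — appoggiatura; Ab4 (beat 6) — appoggiatura.

The harmony at that moment is G minor triad (G, Bb, D); Ab4 is not a chord tone.
It is approached by leap up from D4 and left by step down to G4.
Leap in, step out — an appoggiatura.
The harmony at that moment is Bb major triad (Bb, D, F); Ab4 is not a chord tone.
It is approached by leap down from F5 and left by step up to Bb4.
Leap in, step out — an appoggiatura.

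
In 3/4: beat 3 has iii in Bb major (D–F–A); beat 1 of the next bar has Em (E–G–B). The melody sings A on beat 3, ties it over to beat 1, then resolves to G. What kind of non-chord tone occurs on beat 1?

The harmony at that moment is E minor triad (E, G, B); A is not a chord tone.
It is held over (the same pitch as the preceding A) and left by step down to G.
Held over from the previous chord and resolving down by step — a suspension.

Suspension.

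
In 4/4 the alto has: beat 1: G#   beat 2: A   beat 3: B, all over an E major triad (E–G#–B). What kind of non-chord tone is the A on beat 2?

The harmony at that moment is E major triad (E, G#, B); A is not a chord tone.
It is approached by step up from G# and left by step up to B.
Step in, step out in the same direction — a passing tone.

Passing tone.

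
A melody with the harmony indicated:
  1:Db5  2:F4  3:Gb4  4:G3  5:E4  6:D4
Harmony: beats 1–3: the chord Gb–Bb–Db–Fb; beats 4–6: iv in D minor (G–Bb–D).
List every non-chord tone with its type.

The harmony at that moment is Gb dominant seventh chord (Gb, Bb, Db, Fb); F4 is not a chord tone.
It is approached by leap down from Db5 and left by step up to Gb4.
Leap in, step out — an appoggiatura.
The harmony at that moment is G minor triad (G, Bb, D); E4 is not a chord tone.
It is approached by leap up from G3 and left by step down to D4.
Leap in, step out — an appoggiatura.

F4 (beat 2) — appoggiatura; E4 (beat 5) — appoggiatura.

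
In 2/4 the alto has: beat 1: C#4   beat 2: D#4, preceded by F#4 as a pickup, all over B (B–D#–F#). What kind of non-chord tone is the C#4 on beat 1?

Appoggiatura.

The harmony at that moment is B major triad (B, D#, F#); C#4 is not a chord tone.
It is approached by leap down from F#4 and left by step up to D#4.
Leap in, step out, metrically accented — an appoggiatura.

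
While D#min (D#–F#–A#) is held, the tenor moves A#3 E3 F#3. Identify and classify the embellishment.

E3 is an appoggiatura.

The harmony at that moment is D# minor triad (D#, F#, A#); E3 is not a chord tone.
It is approached by leap down from A#3 and left by step up to F#3.
Leap in, step out — an appoggiatura.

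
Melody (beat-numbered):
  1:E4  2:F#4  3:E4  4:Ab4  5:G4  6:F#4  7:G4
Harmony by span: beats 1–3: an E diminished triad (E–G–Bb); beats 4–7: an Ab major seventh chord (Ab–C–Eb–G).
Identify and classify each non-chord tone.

F#4 (beat 2) — neighbor tone; F#4 (beat 6) — neighbor tone.

The harmony at that moment is E diminished triad (E, G, Bb); F#4 is not a chord tone.
It is approached by step up from E4 and left by step down to E4.
Step away and step back to the same note — a neighbor tone (upper neighbor).
The harmony at that moment is Ab major seventh chord (Ab, C, Eb, G); F#4 is not a chord tone.
It is approached by step down from G4 and left by step up to G4.
Step away and step back to the same note — a neighbor tone (lower neighbor).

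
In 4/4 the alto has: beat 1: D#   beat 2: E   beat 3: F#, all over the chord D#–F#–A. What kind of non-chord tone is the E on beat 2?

The harmony at that moment is D# diminished triad (D#, F#, A); E is not a chord tone.
It is approached by step up from D# and left by step up to F#.
Step in, step out in the same direction — a passing tone.

Passing tone.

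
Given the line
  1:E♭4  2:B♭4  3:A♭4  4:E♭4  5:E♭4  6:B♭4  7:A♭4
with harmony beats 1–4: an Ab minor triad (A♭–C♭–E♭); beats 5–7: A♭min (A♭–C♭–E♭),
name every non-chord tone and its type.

B♭4 (beat 2) — appoggiatura; B♭4 (beat 6) — appoggiatura.

The harmony at that moment is A♭ minor triad (A♭, C♭, E♭); B♭4 is not a chord tone.
It is approached by leap up from E♭4 and left by step down to A♭4.
Leap in, step out — an appoggiatura.
The harmony at that moment is A♭ minor triad (A♭, C♭, E♭); B♭4 is not a chord tone.
It is approached by leap up from E♭4 and left by step down to A♭4.
Leap in, step out — an appoggiatura.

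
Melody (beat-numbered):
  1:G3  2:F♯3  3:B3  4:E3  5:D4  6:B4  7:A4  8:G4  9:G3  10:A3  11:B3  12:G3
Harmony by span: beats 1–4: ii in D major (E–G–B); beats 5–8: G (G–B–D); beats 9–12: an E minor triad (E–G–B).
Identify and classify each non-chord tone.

F♯3 (beat 2) — escape tone; A4 (beat 7) — passing tone; A3 (beat 10) — passing tone.

The harmony at that moment is E minor triad (E, G, B); F♯3 is not a chord tone.
It is approached by step down from G3 and left by leap up to B3.
Step in, leap out — an escape tone.
The harmony at that moment is G major triad (G, B, D); A4 is not a chord tone.
It is approached by step down from B4 and left by step down to G4.
Step in, step out in the same direction — a passing tone.
The harmony at that moment is E minor triad (E, G, B); A3 is not a chord tone.
It is approached by step up from G3 and left by step up to B3.
Step in, step out in the same direction — a passing tone.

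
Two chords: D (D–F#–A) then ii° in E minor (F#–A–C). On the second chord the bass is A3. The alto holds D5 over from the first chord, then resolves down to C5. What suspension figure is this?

4–3 suspension.

At the second chord the bass is A3. The suspended D5 lies a fourth above the bass; after resolving down by step to C5, the interval above the bass becomes a third.
Suspension figures are named by those two intervals: 4–3.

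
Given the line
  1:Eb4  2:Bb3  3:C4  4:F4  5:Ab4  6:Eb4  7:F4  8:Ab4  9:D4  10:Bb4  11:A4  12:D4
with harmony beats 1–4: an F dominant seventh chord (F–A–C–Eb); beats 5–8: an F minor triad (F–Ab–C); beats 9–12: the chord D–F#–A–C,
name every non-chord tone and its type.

The harmony at that moment is F dominant seventh chord (F, A, C, Eb); Bb3 is not a chord tone.
It is approached by leap down from Eb4 and left by step up to C4.
Leap in, step out — an appoggiatura.
The harmony at that moment is F minor triad (F, Ab, C); Eb4 is not a chord tone.
It is approached by leap down from Ab4 and left by step up to F4.
Leap in, step out — an appoggiatura.
The harmony at that moment is D dominant seventh chord (D, F#, A, C); Bb4 is not a chord tone.
It is approached by leap up from D4 and left by step down to A4.
Leap in, step out — an appoggiatura.

Bb3 (beat 2) — appoggiatura; Eb4 (beat 6) — appoggiatura; Bb4 (beat 10) — appoggiatura.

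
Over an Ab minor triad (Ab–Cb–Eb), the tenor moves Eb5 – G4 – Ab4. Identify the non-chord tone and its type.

The harmony at that moment is Ab minor triad (Ab, Cb, Eb); G4 is not a chord tone.
It is approached by leap down from Eb5 and left by step up to Ab4.
Leap in, step out — an appoggiatura.

G4 is an appoggiatura.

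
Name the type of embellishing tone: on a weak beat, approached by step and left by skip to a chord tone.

Escape tone.

Approach: by step. Departure: by leap. Metric position: weak.
Step in, leap out, from a weak position — an escape tone (échappée). (It is the mirror image of the appoggiatura, which leaps in and steps out on a strong beat.)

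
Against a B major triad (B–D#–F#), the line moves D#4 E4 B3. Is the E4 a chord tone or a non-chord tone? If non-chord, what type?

The harmony at that moment is B major triad (B, D#, F#); E4 is not a chord tone.
It is approached by step up from D#4 and left by leap down to B3.
Step in, leap out — an escape tone.

Non-chord tone — an escape tone.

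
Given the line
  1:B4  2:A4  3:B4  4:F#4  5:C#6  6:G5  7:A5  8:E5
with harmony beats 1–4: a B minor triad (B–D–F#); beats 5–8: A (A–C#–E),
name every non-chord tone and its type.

The harmony at that moment is B minor triad (B, D, F#); A4 is not a chord tone.
It is approached by step down from B4 and left by step up to B4.
Step away and step back to the same note — a neighbor tone (lower neighbor).
The harmony at that moment is A major triad (A, C#, E); G5 is not a chord tone.
It is approached by leap down from C#6 and left by step up to A5.
Leap in, step out — an appoggiatura.

A4 (beat 2) — neighbor tone; G5 (beat 6) — appoggiatura.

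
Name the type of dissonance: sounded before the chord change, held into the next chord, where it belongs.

Approach: ahead of the chord change (typically by step), so it is dissonant against the current harmony. Departure: none — the same pitch is restated or held and is a chord tone of the new harmony.
Dissonant first, consonant once the harmony catches up: the note simply arrives early — an anticipation. (The reverse timing, consonant first and dissonant after the change, would be a suspension or retardation.)

Anticipation.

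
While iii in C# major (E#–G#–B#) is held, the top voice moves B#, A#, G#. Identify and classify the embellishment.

A# is a passing tone.

The harmony at that moment is E# minor triad (E#, G#, B#); A# is not a chord tone.
It is approached by step down from B# and left by step down to G#.
Step in, step out in the same direction — a passing tone.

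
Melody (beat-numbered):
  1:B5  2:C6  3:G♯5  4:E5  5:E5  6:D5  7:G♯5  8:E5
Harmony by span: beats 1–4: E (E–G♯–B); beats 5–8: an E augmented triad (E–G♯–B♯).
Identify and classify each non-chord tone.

C6 (beat 2) — escape tone; D5 (beat 6) — escape tone.

The harmony at that moment is E major triad (E, G♯, B); C6 is not a chord tone.
It is approached by step up from B5 and left by leap down to G♯5.
Step in, leap out — an escape tone.
The harmony at that moment is E augmented triad (E, G♯, B♯); D5 is not a chord tone.
It is approached by step down from E5 and left by leap up to G♯5.
Step in, leap out — an escape tone.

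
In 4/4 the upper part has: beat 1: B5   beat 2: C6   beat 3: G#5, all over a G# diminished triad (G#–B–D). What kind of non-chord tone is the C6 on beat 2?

The harmony at that moment is G# diminished triad (G#, B, D); C6 is not a chord tone.
It is approached by step up from B5 and left by leap down to G#5.
Step in, leap out, on a weak beat — an escape tone.

Escape tone.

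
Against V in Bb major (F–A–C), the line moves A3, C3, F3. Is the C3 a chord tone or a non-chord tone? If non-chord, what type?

F major triad contains F, A, C; C is the fifth, so it is a chord tone.

Chord tone (the fifth of F major triad).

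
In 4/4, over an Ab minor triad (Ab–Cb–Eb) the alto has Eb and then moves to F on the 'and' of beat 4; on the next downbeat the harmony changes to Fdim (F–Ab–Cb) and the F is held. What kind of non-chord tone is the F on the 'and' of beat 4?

Anticipation.

The harmony at that moment is Ab minor triad (Ab, Cb, Eb); F is not a chord tone.
It is approached by step up from Eb and then sustained as the same pitch into the next harmony.
Arriving early and becoming a chord tone when the harmony changes — an anticipation.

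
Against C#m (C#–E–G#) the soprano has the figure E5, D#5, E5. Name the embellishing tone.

The harmony at that moment is C# minor triad (C#, E, G#); D#5 is not a chord tone.
It is approached by step down from E5 and left by step up to E5.
Step away and step back to the same note — a neighbor tone (lower neighbor).

D#5 is a neighbor tone.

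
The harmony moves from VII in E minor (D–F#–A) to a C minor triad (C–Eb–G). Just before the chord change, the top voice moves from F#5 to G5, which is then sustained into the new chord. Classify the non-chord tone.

G5 is an anticipation.

The harmony at that moment is D major triad (D, F#, A); G5 is not a chord tone.
It is approached by step up from F#5 and then sustained as the same pitch into the next harmony.
Arriving early and becoming a chord tone when the harmony changes — an anticipation.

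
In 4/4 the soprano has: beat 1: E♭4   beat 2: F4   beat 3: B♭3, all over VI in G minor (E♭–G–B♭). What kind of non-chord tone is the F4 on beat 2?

Escape tone.

The harmony at that moment is E♭ major triad (E♭, G, B♭); F4 is not a chord tone.
It is approached by step up from E♭4 and left by leap down to B♭3.
Step in, leap out, on a weak beat — an escape tone.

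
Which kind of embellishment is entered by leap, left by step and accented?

Appoggiatura.

Approach: by leap. Departure: by step. Metric position: strong.
Leap in, step out, in a metrically strong position — an appoggiatura. (It is the mirror image of the escape tone, which steps in and leaps out from a weak position.)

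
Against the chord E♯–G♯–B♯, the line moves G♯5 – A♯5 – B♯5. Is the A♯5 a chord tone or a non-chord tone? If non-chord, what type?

Non-chord tone — a passing tone.

The harmony at that moment is E♯ minor triad (E♯, G♯, B♯); A♯5 is not a chord tone.
It is approached by step up from G♯5 and left by step up to B♯5.
Step in, step out in the same direction — a passing tone.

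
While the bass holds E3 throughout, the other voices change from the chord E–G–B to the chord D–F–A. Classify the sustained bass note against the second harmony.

Pedal tone (pedal point).

The harmony at that moment is D minor triad (D, F, A); E3 is not a chord tone.
It is held over (the same pitch as the preceding E3) and then sustained as the same pitch into the next harmony.
Sustained through a change of harmony — a pedal tone.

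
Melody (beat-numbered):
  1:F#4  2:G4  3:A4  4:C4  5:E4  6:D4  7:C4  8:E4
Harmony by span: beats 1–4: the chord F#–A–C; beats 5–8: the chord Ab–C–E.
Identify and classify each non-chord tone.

G4 (beat 2) — passing tone; D4 (beat 6) — passing tone.

The harmony at that moment is F# diminished triad (F#, A, C); G4 is not a chord tone.
It is approached by step up from F#4 and left by step up to A4.
Step in, step out in the same direction — a passing tone.
The harmony at that moment is Ab augmented triad (Ab, C, E); D4 is not a chord tone.
It is approached by step down from E4 and left by step down to C4.
Step in, step out in the same direction — a passing tone.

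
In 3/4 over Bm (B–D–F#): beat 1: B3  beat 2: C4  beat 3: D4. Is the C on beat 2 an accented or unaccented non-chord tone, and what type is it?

Unaccented passing tone.

The harmony at that moment is B minor triad (B, D, F#); C4 is not a chord tone.
It is approached by step up from B3 and left by step up to D4.
Step in, step out in the same direction — a passing tone.
It falls on a weak beat, so it is unaccented.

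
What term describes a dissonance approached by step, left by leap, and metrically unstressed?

Approach: by step. Departure: by leap. Metric position: weak.
Step in, leap out, from a weak position — an escape tone (échappée). (It is the mirror image of the appoggiatura, which leaps in and steps out on a strong beat.)

Escape tone.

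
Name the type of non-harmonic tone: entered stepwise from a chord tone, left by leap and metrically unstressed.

Escape tone.

Approach: by step. Departure: by leap. Metric position: weak.
Step in, leap out, from a weak position — an escape tone (échappée). (It is the mirror image of the appoggiatura, which leaps in and steps out on a strong beat.)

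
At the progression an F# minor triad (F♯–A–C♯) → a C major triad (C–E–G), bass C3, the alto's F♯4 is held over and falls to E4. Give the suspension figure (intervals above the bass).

At the second chord the bass is C3. The suspended F♯4 lies a fourth above the bass; after resolving down by step to E4, the interval above the bass becomes a third.
Suspension figures are named by those two intervals: 4–3.

4–3 suspension.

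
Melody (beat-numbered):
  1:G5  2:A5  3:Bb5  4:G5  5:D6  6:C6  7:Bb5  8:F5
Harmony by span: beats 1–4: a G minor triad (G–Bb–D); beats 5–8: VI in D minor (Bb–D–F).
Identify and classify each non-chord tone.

A5 (beat 2) — passing tone; C6 (beat 6) — passing tone.

The harmony at that moment is G minor triad (G, Bb, D); A5 is not a chord tone.
It is approached by step up from G5 and left by step up to Bb5.
Step in, step out in the same direction — a passing tone.
The harmony at that moment is Bb major triad (Bb, D, F); C6 is not a chord tone.
It is approached by step down from D6 and left by step down to Bb5.
Step in, step out in the same direction — a passing tone.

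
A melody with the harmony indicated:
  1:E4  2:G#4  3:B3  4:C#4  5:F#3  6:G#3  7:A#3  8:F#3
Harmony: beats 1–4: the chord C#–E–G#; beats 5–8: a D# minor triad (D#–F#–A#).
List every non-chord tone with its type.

B3 (beat 3) — appoggiatura; G#3 (beat 6) — passing tone.

The harmony at that moment is C# minor triad (C#, E, G#); B3 is not a chord tone.
It is approached by leap down from G#4 and left by step up to C#4.
Leap in, step out — an appoggiatura.
The harmony at that moment is D# minor triad (D#, F#, A#); G#3 is not a chord tone.
It is approached by step up from F#3 and left by step up to A#3.
Step in, step out in the same direction — a passing tone.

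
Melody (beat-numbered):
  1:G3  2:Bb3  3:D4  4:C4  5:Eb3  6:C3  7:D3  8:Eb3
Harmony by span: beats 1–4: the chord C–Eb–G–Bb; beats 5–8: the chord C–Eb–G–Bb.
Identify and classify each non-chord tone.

The harmony at that moment is C minor seventh chord (C, Eb, G, Bb); D4 is not a chord tone.
It is approached by leap up from Bb3 and left by step down to C4.
Leap in, step out — an appoggiatura.
The harmony at that moment is C minor seventh chord (C, Eb, G, Bb); D3 is not a chord tone.
It is approached by step up from C3 and left by step up to Eb3.
Step in, step out in the same direction — a passing tone.

D4 (beat 3) — appoggiatura; D3 (beat 7) — passing tone.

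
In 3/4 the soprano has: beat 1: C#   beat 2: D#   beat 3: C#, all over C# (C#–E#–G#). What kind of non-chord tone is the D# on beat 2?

Upper neighbor tone.

The harmony at that moment is C# major triad (C#, E#, G#); D# is not a chord tone.
It is approached by step up from C# and left by step down to C#.
Step away and step back to the same note — a neighbor tone (upper neighbor).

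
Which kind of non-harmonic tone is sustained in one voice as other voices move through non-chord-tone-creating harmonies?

Approach: none. Departure: none — a single pitch is sustained while the chords change around it, passing through harmonies that do not contain it.
No melodic motion at all; the dissonance is created entirely by the moving harmonies against the stationary note — a pedal tone (pedal point).

Pedal tone.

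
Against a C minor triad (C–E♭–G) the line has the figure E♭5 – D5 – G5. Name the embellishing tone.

The harmony at that moment is C minor triad (C, E♭, G); D5 is not a chord tone.
It is approached by step down from E♭5 and left by leap up to G5.
Step in, leap out — an escape tone.

D5 is an escape tone.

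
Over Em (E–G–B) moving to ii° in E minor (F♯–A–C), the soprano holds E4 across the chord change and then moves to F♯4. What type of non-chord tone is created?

E4 is a retardation.

The harmony at that moment is F♯ diminished triad (F♯, A, C); E4 is not a chord tone.
It is held over (the same pitch as the preceding E4) and left by step up to F♯4.
Held over from the previous chord and resolving up by step — a retardation.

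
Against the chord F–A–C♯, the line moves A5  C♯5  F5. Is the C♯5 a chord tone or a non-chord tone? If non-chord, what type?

Chord tone (the fifth of F augmented triad).

F augmented triad contains F, A, C♯; C♯ is the fifth, so it is a chord tone.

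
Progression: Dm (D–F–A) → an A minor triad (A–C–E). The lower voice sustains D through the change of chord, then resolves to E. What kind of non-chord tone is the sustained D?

D is a retardation.

The harmony at that moment is A minor triad (A, C, E); D is not a chord tone.
It is held over (the same pitch as the preceding D) and left by step up to E.
Held over from the previous chord and resolving up by step — a retardation.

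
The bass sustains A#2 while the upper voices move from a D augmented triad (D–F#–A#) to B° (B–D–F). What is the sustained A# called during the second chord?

Pedal tone (pedal point).

The harmony at that moment is B diminished triad (B, D, F); A#2 is not a chord tone.
It is held over (the same pitch as the preceding A#2) and then sustained as the same pitch into the next harmony.
Sustained through a change of harmony — a pedal tone.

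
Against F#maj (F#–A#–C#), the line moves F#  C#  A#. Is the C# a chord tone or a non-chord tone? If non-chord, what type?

F# major triad contains F#, A#, C#; C# is the fifth, so it is a chord tone.

Chord tone (the fifth of F# major triad).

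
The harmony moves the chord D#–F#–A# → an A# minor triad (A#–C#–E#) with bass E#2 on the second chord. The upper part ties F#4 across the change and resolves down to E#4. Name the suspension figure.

9–8 suspension.

At the second chord the bass is E#2. The suspended F#4 lies a ninth above the bass; after resolving down by step to E#4, the interval above the bass becomes an octave.
Suspension figures are named by those two intervals: 9–8.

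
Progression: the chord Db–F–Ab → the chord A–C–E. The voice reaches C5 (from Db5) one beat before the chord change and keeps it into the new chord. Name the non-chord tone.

C5 is an anticipation.

The harmony at that moment is Db major triad (Db, F, Ab); C5 is not a chord tone.
It is approached by step down from Db5 and then sustained as the same pitch into the next harmony.
Arriving early and becoming a chord tone when the harmony changes — an anticipation.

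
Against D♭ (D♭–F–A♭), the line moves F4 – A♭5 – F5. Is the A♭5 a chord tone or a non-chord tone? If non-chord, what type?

Chord tone (the fifth of Db major triad).

Db major triad contains D♭, F, A♭; A♭ is the fifth, so it is a chord tone.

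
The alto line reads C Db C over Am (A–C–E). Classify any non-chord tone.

The harmony at that moment is A minor triad (A, C, E); Db is not a chord tone.
It is approached by step up from C and left by step down to C.
Step away and step back to the same note — a neighbor tone (upper neighbor).

Db is a neighbor tone.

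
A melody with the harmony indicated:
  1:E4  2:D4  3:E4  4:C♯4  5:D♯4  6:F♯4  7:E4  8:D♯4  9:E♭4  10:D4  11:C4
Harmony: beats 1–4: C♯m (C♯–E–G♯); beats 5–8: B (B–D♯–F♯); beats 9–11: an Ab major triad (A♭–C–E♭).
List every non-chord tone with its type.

D4 (beat 2) — neighbor tone; E4 (beat 7) — passing tone; D4 (beat 10) — passing tone.

The harmony at that moment is C♯ minor triad (C♯, E, G♯); D4 is not a chord tone.
It is approached by step down from E4 and left by step up to E4.
Step away and step back to the same note — a neighbor tone (lower neighbor).
The harmony at that moment is B major triad (B, D♯, F♯); E4 is not a chord tone.
It is approached by step down from F♯4 and left by step down to D♯4.
Step in, step out in the same direction — a passing tone.
The harmony at that moment is A♭ major triad (A♭, C, E♭); D4 is not a chord tone.
It is approached by step down from E♭4 and left by step down to C4.
Step in, step out in the same direction — a passing tone.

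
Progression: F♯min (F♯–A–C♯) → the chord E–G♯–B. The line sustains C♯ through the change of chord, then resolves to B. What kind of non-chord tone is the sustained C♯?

C♯ is a suspension.

The harmony at that moment is E major triad (E, G♯, B); C♯ is not a chord tone.
It is held over (the same pitch as the preceding C♯) and left by step down to B.
Held over from the previous chord and resolving down by step — a suspension.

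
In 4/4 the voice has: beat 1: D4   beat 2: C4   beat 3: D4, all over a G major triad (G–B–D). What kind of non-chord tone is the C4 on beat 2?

Lower neighbor tone.

The harmony at that moment is G major triad (G, B, D); C4 is not a chord tone.
It is approached by step down from D4 and left by step up to D4.
Step away and step back to the same note — a neighbor tone (lower neighbor).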